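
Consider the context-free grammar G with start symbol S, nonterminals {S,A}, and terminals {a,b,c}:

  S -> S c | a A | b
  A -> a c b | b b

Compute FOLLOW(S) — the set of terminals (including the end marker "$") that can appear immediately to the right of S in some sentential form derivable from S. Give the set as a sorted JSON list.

Compute FIRST by fixpoint:
iter 1:
  A via A→a c b: +{a}
  A via A→b b: +{b}
  S via S→a A: +{a}
  S via S→b: +{b}
  FIRST(S)={a,b}  FIRST(A)={a,b}
iter 2: done
  FIRST(S)={a,b}  FIRST(A)={a,b}

FOLLOW sets:
seed FOLLOW(S) with $
iter 1:
  S→S c: FOLLOW(S) ⊇ FIRST(c) = {c}; new: +{c}
  S→a A: FOLLOW(A) ⊇ FOLLOW(S) ⊇ {$,c}; new: +{$,c}
  FOLLOW(S)={$,c}  FOLLOW(A)={$,c}
iter 2: done
  FOLLOW(S)={$,c}  FOLLOW(A)={$,c}

FOLLOW(S) = ["$", "c"]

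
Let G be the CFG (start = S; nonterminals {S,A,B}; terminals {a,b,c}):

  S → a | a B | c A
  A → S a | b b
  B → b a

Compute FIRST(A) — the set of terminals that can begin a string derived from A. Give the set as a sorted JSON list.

FIRST sets, iterate to fixpoint:
round 1:
  A via A→b b: +{b}
  B via B→b a: +{b}
  S via S→a: +{a}
  S via S→c A: +{c}
  FIRST[S]={a,c}  FIRST[A]={b}  FIRST[B]={b}
round 2:
  A via A→S a: +{a,c}
  FIRST[S]={a,c}  FIRST[A]={a,b,c}  FIRST[B]={b}
round 3: (no change)
  FIRST[S]={a,c}  FIRST[A]={a,b,c}  FIRST[B]={b}

FIRST(A) = ["a", "b", "c"]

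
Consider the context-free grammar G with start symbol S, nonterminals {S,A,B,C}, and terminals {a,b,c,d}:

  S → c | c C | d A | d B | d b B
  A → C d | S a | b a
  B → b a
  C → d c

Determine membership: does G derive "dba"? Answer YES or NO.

Convert to CNF:
  S -> T0 A | T0 B | T0 X4 | T3 C | c
  A -> C T0 | S T1 | T2 T1
  B -> T2 T1
  C -> T0 T3
  T0 -> d
  T1 -> a
  T2 -> b
  T3 -> c
  X4 -> T2 B

Fill CYK table bottom-up:
  [0..0]={T0}  "d"  orig:{}
  [1..1]={T2}  "b"  orig:{}
  [2..2]={T1}  "a"  orig:{}
  [0..1]=∅  "db"
  [1..2]={A,B}  "ba"
  [0..2]={S}  "dba"

S ∈ T[0,2] ⇒ YES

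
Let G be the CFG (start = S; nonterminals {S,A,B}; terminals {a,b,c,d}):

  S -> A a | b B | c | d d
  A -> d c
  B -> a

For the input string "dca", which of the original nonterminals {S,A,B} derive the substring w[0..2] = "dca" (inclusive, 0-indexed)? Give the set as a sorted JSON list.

Convert to CNF:
  S -> A T2 | T0 T0 | T3 B | c
  A -> T0 T1
  B -> a
  T0 -> d
  T1 -> c
  T2 -> a
  T3 -> b

CYK fill — only the sub-triangle for w[0..2]:
  [0..0]={T0}  "d"  orig:{}
  [1..1]={S,T1}  "c"  orig:{S}
  [2..2]={B,T2}  "a"  orig:{B}
  [0..1]={A}  "dc"
  [1..2]=∅  "ca"
  [0..2]={S}  "dca"

Original NTs in T[0,2] deriving "dca": ["S"]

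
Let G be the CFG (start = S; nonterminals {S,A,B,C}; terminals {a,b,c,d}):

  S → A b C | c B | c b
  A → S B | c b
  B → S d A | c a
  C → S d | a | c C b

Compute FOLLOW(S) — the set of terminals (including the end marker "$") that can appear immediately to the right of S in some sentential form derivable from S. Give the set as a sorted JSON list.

FIRST iteration:
[1]
  A via A→c b: +{c}
  B via B→c a: +{c}
  C via C→a: +{a}
  C via C→c C b: +{c}
  S via S→A b C: +{c}
  FIRST(S)={c}  FIRST(A)={c}  FIRST(B)={c}  FIRST(C)={a,c}
[2] (stable)
  FIRST(S)={c}  FIRST(A)={c}  FIRST(B)={c}  FIRST(C)={a,c}

FOLLOW sets:
initialize: $ ∈ FOLLOW(S)
round 1:
  A→S B: FOLLOW(S) ⊇ FIRST(B) = {c}; new: +{c}
  B→S d A: FOLLOW(S) ⊇ FIRST(d) = {d}; new: +{d}
  C→c C b: FOLLOW(C) ⊇ FIRST(b) = {b}; new: +{b}
  S→A b C: FOLLOW(A) ⊇ FIRST(b) = {b}; new: +{b}
  S→A b C: FOLLOW(C) ⊇ FOLLOW(S) ⊇ {$,c,d}; new: +{$,c,d}
  S→c B: FOLLOW(B) ⊇ FOLLOW(S) ⊇ {$,c,d}; new: +{$,c,d}
  FOLLOW[S]={$,c,d}  FOLLOW[A]={b}  FOLLOW[B]={$,c,d}  FOLLOW[C]={$,b,c,d}
round 2:
  A→S B: FOLLOW(B) ⊇ FOLLOW(A) ⊇ {b}; new: +{b}
  B→S d A: FOLLOW(A) ⊇ FOLLOW(B) ⊇ {$,b,c,d}; new: +{$,c,d}
  FOLLOW[S]={$,c,d}  FOLLOW[A]={$,b,c,d}  FOLLOW[B]={$,b,c,d}  FOLLOW[C]={$,b,c,d}
round 3: — fixpoint
  FOLLOW[S]={$,c,d}  FOLLOW[A]={$,b,c,d}  FOLLOW[B]={$,b,c,d}  FOLLOW[C]={$,b,c,d}

FOLLOW(S) = ["$", "c", "d"]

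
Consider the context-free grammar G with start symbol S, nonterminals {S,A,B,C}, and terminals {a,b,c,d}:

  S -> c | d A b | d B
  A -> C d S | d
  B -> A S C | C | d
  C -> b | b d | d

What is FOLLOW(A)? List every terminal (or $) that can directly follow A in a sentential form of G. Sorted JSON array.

FIRST iteration:
iter 1:
  A via A→d: +{d}
  B via B→A S C: +{d}
  C via C→b: +{b}
  C via C→d: +{d}
  S via S→c: +{c}
  S via S→d A b: +{d}
  FIRST(S)={c,d}  FIRST(A)={d}  FIRST(B)={d}  FIRST(C)={b,d}
iter 2:
  A via A→C d S: +{b}
  B via B→A S C: +{b}
  FIRST(S)={c,d}  FIRST(A)={b,d}  FIRST(B)={b,d}  FIRST(C)={b,d}
iter 3: done
  FIRST(S)={c,d}  FIRST(A)={b,d}  FIRST(B)={b,d}  FIRST(C)={b,d}

FOLLOW sets:
seed FOLLOW(S) with $
pass 1:
  A→C d S: FOLLOW(C) ⊇ FIRST(d) = {d}; new: +{d}
  B→A S C: FOLLOW(A) ⊇ FIRST(S) = {c,d}; new: +{c,d}
  B→A S C: FOLLOW(S) ⊇ FIRST(C) = {b,d}; new: +{b,d}
  S→d A b: FOLLOW(A) ⊇ FIRST(b) = {b}; new: +{b}
  S→d B: FOLLOW(B) ⊇ FOLLOW(S) ⊇ {$,b,d}; new: +{$,b,d}
  FOLLOW(S)={$,b,d}  FOLLOW(A)={b,c,d}  FOLLOW(B)={$,b,d}  FOLLOW(C)={d}
pass 2:
  A→C d S: FOLLOW(S) ⊇ FOLLOW(A) ⊇ {b,c,d}; new: +{c}
  B→A S C: FOLLOW(C) ⊇ FOLLOW(B) ⊇ {$,b,d}; new: +{$,b}
  S→d B: FOLLOW(B) ⊇ FOLLOW(S) ⊇ {$,b,c,d}; new: +{c}
  FOLLOW(S)={$,b,c,d}  FOLLOW(A)={b,c,d}  FOLLOW(B)={$,b,c,d}  FOLLOW(C)={$,b,d}
pass 3:
  B→A S C: FOLLOW(C) ⊇ FOLLOW(B) ⊇ {$,b,c,d}; new: +{c}
  FOLLOW(S)={$,b,c,d}  FOLLOW(A)={b,c,d}  FOLLOW(B)={$,b,c,d}  FOLLOW(C)={$,b,c,d}
pass 4: — fixpoint
  FOLLOW(S)={$,b,c,d}  FOLLOW(A)={b,c,d}  FOLLOW(B)={$,b,c,d}  FOLLOW(C)={$,b,c,d}

FOLLOW(A) = ["b", "c", "d"]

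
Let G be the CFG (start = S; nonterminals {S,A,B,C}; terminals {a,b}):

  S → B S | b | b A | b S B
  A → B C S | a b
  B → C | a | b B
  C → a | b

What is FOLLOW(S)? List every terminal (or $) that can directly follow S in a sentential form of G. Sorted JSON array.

FIRST sets, iterate to fixpoint:
[1]
  A via A→a b: +{a}
  B via B→a: +{a}
  B via B→b B: +{b}
  C via C→a: +{a}
  C via C→b: +{b}
  S via S→B S: +{a,b}
  FIRST[S]={a,b}  FIRST[A]={a}  FIRST[B]={a,b}  FIRST[C]={a,b}
[2]
  A via A→B C S: +{b}
  FIRST[S]={a,b}  FIRST[A]={a,b}  FIRST[B]={a,b}  FIRST[C]={a,b}
[3] (stable)
  FIRST[S]={a,b}  FIRST[A]={a,b}  FIRST[B]={a,b}  FIRST[C]={a,b}

Compute FOLLOW by fixpoint:
seed FOLLOW(S) with $
[1]
  A→B C S: FOLLOW(B) ⊇ FIRST(C) = {a,b}; new: +{a,b}
  A→B C S: FOLLOW(C) ⊇ FIRST(S) = {a,b}; new: +{a,b}
  S→b A: FOLLOW(A) ⊇ FOLLOW(S) ⊇ {$}; new: +{$}
  S→b S B: FOLLOW(S) ⊇ FIRST(B) = {a,b}; new: +{a,b}
  S→b S B: FOLLOW(B) ⊇ FOLLOW(S) ⊇ {$,a,b}; new: +{$}
  FOLLOW(S)={$,a,b}  FOLLOW(A)={$}  FOLLOW(B)={$,a,b}  FOLLOW(C)={a,b}
[2]
  B→C: FOLLOW(C) ⊇ FOLLOW(B) ⊇ {$,a,b}; new: +{$}
  S→b A: FOLLOW(A) ⊇ FOLLOW(S) ⊇ {$,a,b}; new: +{a,b}
  FOLLOW(S)={$,a,b}  FOLLOW(A)={$,a,b}  FOLLOW(B)={$,a,b}  FOLLOW(C)={$,a,b}
[3] — fixpoint
  FOLLOW(S)={$,a,b}  FOLLOW(A)={$,a,b}  FOLLOW(B)={$,a,b}  FOLLOW(C)={$,a,b}

FOLLOW(S) = ["$", "a", "b"]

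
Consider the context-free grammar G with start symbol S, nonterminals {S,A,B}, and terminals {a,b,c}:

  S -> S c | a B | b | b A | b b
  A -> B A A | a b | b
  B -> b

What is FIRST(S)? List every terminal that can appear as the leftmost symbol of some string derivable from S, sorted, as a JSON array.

FIRST sets, iterate to fixpoint:
pass 1:
  A via A→a b: +{a}
  A via A→b: +{b}
  B via B→b: +{b}
  S via S→a B: +{a}
  S via S→b: +{b}
  S: {a,b}  A: {a,b}  B: {b}
pass 2: (stable)
  S: {a,b}  A: {a,b}  B: {b}

FIRST(S) = ["a", "b"]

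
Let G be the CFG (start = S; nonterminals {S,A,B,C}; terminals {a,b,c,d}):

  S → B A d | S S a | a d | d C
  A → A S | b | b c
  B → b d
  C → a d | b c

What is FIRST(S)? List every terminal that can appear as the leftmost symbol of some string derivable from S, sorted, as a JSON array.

FIRST iteration:
pass 1:
  A via A→b: +{b}
  B via B→b d: +{b}
  C via C→a d: +{a}
  C via C→b c: +{b}
  S via S→B A d: +{b}
  S via S→a d: +{a}
  S via S→d C: +{d}
  FIRST(S)={a,b,d}  FIRST(A)={b}  FIRST(B)={b}  FIRST(C)={a,b}
pass 2: (stable)
  FIRST(S)={a,b,d}  FIRST(A)={b}  FIRST(B)={b}  FIRST(C)={a,b}

FIRST(S) = ["a", "b", "d"]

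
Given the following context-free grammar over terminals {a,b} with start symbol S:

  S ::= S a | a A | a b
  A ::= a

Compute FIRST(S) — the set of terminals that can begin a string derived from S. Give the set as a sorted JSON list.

FIRST sets, iterate to fixpoint:
iter 1:
  A via A→a: +{a}
  S via S→a A: +{a}
  FIRST[S]={a}  FIRST[A]={a}
iter 2: (stable)
  FIRST[S]={a}  FIRST[A]={a}

FIRST(S) = ["a"]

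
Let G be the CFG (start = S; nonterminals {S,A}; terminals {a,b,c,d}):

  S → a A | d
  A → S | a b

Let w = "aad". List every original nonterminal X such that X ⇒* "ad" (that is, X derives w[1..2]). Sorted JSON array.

CNF form of G:
  S -> T0 A | d
  A -> T0 A | T0 T1 | d
  T0 -> a
  T1 -> b

Fill CYK table bottom-up (cells [i..j] with 1 ≤ i ≤ j ≤ 2 only):
  cell(1,1) a: {T0}  orig:{}
  cell(2,2) d: {A,S}
  cell(1,2) ad: {A,S}

Original NTs in T[1,2] deriving "ad": ["A", "S"]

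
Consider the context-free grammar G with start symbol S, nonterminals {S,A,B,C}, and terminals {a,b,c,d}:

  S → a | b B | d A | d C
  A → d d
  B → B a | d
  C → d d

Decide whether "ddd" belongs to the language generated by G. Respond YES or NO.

CNF form of G:
  S -> T0 A | T0 C | T2 B | a
  A -> T0 T0
  B -> B T1 | d
  C -> T0 T0
  T0 -> d
  T1 -> a
  T2 -> b

Fill CYK table bottom-up:
  cell(0,0) d: {B,T0}  orig:{B}
  cell(1,1) d: {B,T0}  orig:{B}
  cell(2,2) d: {B,T0}  orig:{B}
  cell(0,1) dd: {A,C}
  cell(1,2) dd: {A,C}
  cell(0,2) ddd: {S}

S ∈ T[0,2] ⇒ YES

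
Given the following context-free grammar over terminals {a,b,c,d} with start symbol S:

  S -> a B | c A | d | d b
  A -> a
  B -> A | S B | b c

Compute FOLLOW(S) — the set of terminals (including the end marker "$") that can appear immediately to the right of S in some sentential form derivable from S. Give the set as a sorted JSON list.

Compute FIRST by fixpoint:
round 1:
  A via A→a: +{a}
  B via B→A: +{a}
  B via B→b c: +{b}
  S via S→a B: +{a}
  S via S→c A: +{c}
  S via S→d: +{d}
  FIRST[S]={a,c,d}  FIRST[A]={a}  FIRST[B]={a,b}
round 2:
  B via B→S B: +{c,d}
  FIRST[S]={a,c,d}  FIRST[A]={a}  FIRST[B]={a,b,c,d}
round 3: (stable)
  FIRST[S]={a,c,d}  FIRST[A]={a}  FIRST[B]={a,b,c,d}

FOLLOW sets:
FOLLOW(S) := {$}
pass 1:
  B→S B: FOLLOW(S) ⊇ FIRST(B) = {a,b,c,d}; new: +{a,b,c,d}
  S→a B: FOLLOW(B) ⊇ FOLLOW(S) ⊇ {$,a,b,c,d}; new: +{$,a,b,c,d}
  S→c A: FOLLOW(A) ⊇ FOLLOW(S) ⊇ {$,a,b,c,d}; new: +{$,a,b,c,d}
  S: {$,a,b,c,d}  A: {$,a,b,c,d}  B: {$,a,b,c,d}
pass 2: done
  S: {$,a,b,c,d}  A: {$,a,b,c,d}  B: {$,a,b,c,d}

FOLLOW(S) = ["$", "a", "b", "c", "d"]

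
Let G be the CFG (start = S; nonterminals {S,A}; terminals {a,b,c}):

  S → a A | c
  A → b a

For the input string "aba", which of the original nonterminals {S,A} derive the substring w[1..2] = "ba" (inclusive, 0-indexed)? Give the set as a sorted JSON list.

CNF form of G:
  S -> T1 A | c
  A -> T0 T1
  T0 -> b
  T1 -> a

CYK fill — only the sub-triangle for w[1..2]:
  cell(1,1) b: {T0}  orig:{}
  cell(2,2) a: {T1}  orig:{}
  cell(1,2) ba: {A}

Original NTs in T[1,2] deriving "ba": ["A"]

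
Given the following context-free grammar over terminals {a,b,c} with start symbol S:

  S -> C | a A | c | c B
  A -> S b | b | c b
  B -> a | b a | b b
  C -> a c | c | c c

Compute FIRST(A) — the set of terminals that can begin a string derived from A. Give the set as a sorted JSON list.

FIRST sets, iterate to fixpoint:
round 1:
  A via A→b: +{b}
  A via A→c b: +{c}
  B via B→a: +{a}
  B via B→b a: +{b}
  C via C→a c: +{a}
  C via C→c: +{c}
  S via S→C: +{a,c}
  S: {a,c}  A: {b,c}  B: {a,b}  C: {a,c}
round 2:
  A via A→S b: +{a}
  S: {a,c}  A: {a,b,c}  B: {a,b}  C: {a,c}
round 3: (stable)
  S: {a,c}  A: {a,b,c}  B: {a,b}  C: {a,c}

FIRST(A) = ["a", "b", "c"]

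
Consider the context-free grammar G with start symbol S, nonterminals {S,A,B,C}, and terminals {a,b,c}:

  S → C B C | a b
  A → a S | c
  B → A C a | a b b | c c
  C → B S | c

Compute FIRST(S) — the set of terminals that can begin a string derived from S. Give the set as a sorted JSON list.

FIRST iteration:
[1]
  A via A→a S: +{a}
  A via A→c: +{c}
  B via B→A C a: +{a,c}
  C via C→B S: +{a,c}
  S via S→C B C: +{a,c}
  FIRST(S)={a,c}  FIRST(A)={a,c}  FIRST(B)={a,c}  FIRST(C)={a,c}
[2] (stable)
  FIRST(S)={a,c}  FIRST(A)={a,c}  FIRST(B)={a,c}  FIRST(C)={a,c}

FIRST(S) = ["a", "c"]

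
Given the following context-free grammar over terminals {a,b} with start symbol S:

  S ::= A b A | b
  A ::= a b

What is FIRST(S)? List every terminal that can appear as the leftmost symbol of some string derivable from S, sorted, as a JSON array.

FIRST sets, iterate to fixpoint:
iter 1:
  A via A→a b: +{a}
  S via S→A b A: +{a}
  S via S→b: +{b}
  FIRST(S)={a,b}  FIRST(A)={a}
iter 2: (no change)
  FIRST(S)={a,b}  FIRST(A)={a}

FIRST(S) = ["a", "b"]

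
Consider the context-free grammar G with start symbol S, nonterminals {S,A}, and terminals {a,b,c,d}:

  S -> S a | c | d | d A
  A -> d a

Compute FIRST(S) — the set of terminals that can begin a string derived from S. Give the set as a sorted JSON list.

Compute FIRST by fixpoint:
round 1:
  A via A→d a: +{d}
  S via S→c: +{c}
  S via S→d: +{d}
  S: {c,d}  A: {d}
round 2: (stable)
  S: {c,d}  A: {d}

FIRST(S) = ["c", "d"]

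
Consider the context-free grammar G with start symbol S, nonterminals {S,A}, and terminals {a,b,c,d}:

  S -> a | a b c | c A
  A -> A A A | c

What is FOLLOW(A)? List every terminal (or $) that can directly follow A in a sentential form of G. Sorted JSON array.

FIRST iteration:
round 1:
  A via A→c: +{c}
  S via S→a: +{a}
  S via S→c A: +{c}
  FIRST(S)={a,c}  FIRST(A)={c}
round 2: — fixpoint
  FIRST(S)={a,c}  FIRST(A)={c}

FOLLOW iteration:
initialize: $ ∈ FOLLOW(S)
round 1:
  A→A A A: FOLLOW(A) ⊇ FIRST(A) = {c}; new: +{c}
  S→c A: FOLLOW(A) ⊇ FOLLOW(S) ⊇ {$}; new: +{$}
  FOLLOW(S)={$}  FOLLOW(A)={$,c}
round 2: — fixpoint
  FOLLOW(S)={$}  FOLLOW(A)={$,c}

FOLLOW(A) = ["$", "c"]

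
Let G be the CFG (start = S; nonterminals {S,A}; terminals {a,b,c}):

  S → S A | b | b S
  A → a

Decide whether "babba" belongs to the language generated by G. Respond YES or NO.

Convert to CNF:
  S -> S A | T0 S | b
  A -> a
  T0 -> b

Fill CYK table bottom-up:
  T[0,0] 'b' = {S,T0}  orig:{S}
  T[1,1] 'a' = {A}
  T[2,2] 'b' = {S,T0}  orig:{S}
  T[3,3] 'b' = {S,T0}  orig:{S}
  T[4,4] 'a' = {A}
  T[0,1] 'ba' = {S}
  T[1,2] 'ab' = ∅
  T[2,3] 'bb' = {S}
  T[3,4] 'ba' = {S}
  T[0,2] 'bab' = ∅
  T[1,3] 'abb' = ∅
  T[2,4] 'bba' = {S}
  T[0,3] 'babb' = ∅
  T[1,4] 'abba' = ∅
  T[0,4] 'babba' = ∅

S ∉ T[0,4] ⇒ NO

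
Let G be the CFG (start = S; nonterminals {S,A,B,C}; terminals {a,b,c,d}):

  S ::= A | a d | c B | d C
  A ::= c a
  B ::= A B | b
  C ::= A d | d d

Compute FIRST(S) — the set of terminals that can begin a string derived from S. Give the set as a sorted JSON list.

FIRST iteration:
[1]
  A via A→c a: +{c}
  B via B→A B: +{c}
  B via B→b: +{b}
  C via C→A d: +{c}
  C via C→d d: +{d}
  S via S→A: +{c}
  S via S→a d: +{a}
  S via S→d C: +{d}
  FIRST[S]={a,c,d}  FIRST[A]={c}  FIRST[B]={b,c}  FIRST[C]={c,d}
[2] — fixpoint
  FIRST[S]={a,c,d}  FIRST[A]={c}  FIRST[B]={b,c}  FIRST[C]={c,d}

FIRST(S) = ["a", "c", "d"]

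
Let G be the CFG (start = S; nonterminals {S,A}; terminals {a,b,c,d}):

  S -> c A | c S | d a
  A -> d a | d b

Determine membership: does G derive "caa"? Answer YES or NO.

Convert to CNF:
  S -> T0 T1 | T3 A | T3 S
  A -> T0 T1 | T0 T2
  T0 -> d
  T1 -> a
  T2 -> b
  T3 -> c

CYK fill:
  cell(0,0) c: {T3}  orig:{}
  cell(1,1) a: {T1}  orig:{}
  cell(2,2) a: {T1}  orig:{}
  cell(0,1) ca: ∅
  cell(1,2) aa: ∅
  cell(0,2) caa: ∅

S ∉ T[0,2] ⇒ NO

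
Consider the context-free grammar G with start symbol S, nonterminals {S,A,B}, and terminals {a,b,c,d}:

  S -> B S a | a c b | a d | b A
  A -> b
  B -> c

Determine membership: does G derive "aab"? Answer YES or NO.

CNF form of G:
  S -> B X4 | T0 T3 | T0 X5 | T2 A
  A -> b
  B -> c
  T0 -> a
  T1 -> c
  T2 -> b
  T3 -> d
  X4 -> S T0
  X5 -> T1 T2

Fill CYK table bottom-up:
  T[0,0] 'a' = {T0}  orig:{}
  T[1,1] 'a' = {T0}  orig:{}
  T[2,2] 'b' = {A,T2}  orig:{A}
  T[0,1] 'aa' = ∅
  T[1,2] 'ab' = ∅
  T[0,2] 'aab' = ∅

S ∉ T[0,2] ⇒ NO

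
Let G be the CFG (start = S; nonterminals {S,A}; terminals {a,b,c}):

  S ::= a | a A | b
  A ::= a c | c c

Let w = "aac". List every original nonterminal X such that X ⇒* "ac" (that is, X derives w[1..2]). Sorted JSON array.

Convert to CNF:
  S -> T0 A | a | b
  A -> T0 T1 | T1 T1
  T0 -> a
  T1 -> c

CYK table (by increasing span), restricted to cells inside w[1..2]:
  [1..1]={S,T0}  "a"  orig:{S}
  [2..2]={T1}  "c"  orig:{}
  [1..2]={A}  "ac"

Original NTs in T[1,2] deriving "ac": ["A"]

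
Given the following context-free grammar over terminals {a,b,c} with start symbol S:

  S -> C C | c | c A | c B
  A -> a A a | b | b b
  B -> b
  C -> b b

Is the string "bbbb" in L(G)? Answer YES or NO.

Convert to CNF:
  S -> C C | T2 A | T2 B | c
  A -> T0 X3 | T1 T1 | b
  B -> b
  C -> T1 T1
  T0 -> a
  T1 -> b
  T2 -> c
  X3 -> A T0

Fill CYK table bottom-up:
  [0..0]={A,B,T1}  "b"  orig:{A,B}
  [1..1]={A,B,T1}  "b"  orig:{A,B}
  [2..2]={A,B,T1}  "b"  orig:{A,B}
  [3..3]={A,B,T1}  "b"  orig:{A,B}
  [0..1]={A,C}  "bb"
  [1..2]={A,C}  "bb"
  [2..3]={A,C}  "bb"
  [0..2]=∅  "bbb"
  [1..3]=∅  "bbb"
  [0..3]={S}  "bbbb"

S ∈ T[0,3] ⇒ YES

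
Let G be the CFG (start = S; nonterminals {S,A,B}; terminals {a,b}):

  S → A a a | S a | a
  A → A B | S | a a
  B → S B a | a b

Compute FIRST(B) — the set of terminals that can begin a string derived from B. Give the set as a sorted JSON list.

Compute FIRST by fixpoint:
pass 1:
  A via A→a a: +{a}
  B via B→a b: +{a}
  S via S→A a a: +{a}
  FIRST[S]={a}  FIRST[A]={a}  FIRST[B]={a}
pass 2: (stable)
  FIRST[S]={a}  FIRST[A]={a}  FIRST[B]={a}

FIRST(B) = ["a"]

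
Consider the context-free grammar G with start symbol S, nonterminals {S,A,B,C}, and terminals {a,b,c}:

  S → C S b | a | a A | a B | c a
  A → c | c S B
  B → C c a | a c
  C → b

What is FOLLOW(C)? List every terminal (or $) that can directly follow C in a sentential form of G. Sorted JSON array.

FIRST iteration:
[1]
  A via A→c: +{c}
  B via B→a c: +{a}
  C via C→b: +{b}
  S via S→C S b: +{b}
  S via S→a: +{a}
  S via S→c a: +{c}
  S: {a,b,c}  A: {c}  B: {a}  C: {b}
[2]
  B via B→C c a: +{b}
  S: {a,b,c}  A: {c}  B: {a,b}  C: {b}
[3] (stable)
  S: {a,b,c}  A: {c}  B: {a,b}  C: {b}

FOLLOW iteration:
initialize: $ ∈ FOLLOW(S)
[1]
  A→c S B: FOLLOW(S) ⊇ FIRST(B) = {a,b}; new: +{a,b}
  B→C c a: FOLLOW(C) ⊇ FIRST(c) = {c}; new: +{c}
  S→C S b: FOLLOW(C) ⊇ FIRST(S) = {a,b,c}; new: +{a,b}
  S→a A: FOLLOW(A) ⊇ FOLLOW(S) ⊇ {$,a,b}; new: +{$,a,b}
  S→a B: FOLLOW(B) ⊇ FOLLOW(S) ⊇ {$,a,b}; new: +{$,a,b}
  FOLLOW[S]={$,a,b}  FOLLOW[A]={$,a,b}  FOLLOW[B]={$,a,b}  FOLLOW[C]={a,b,c}
[2] (stable)
  FOLLOW[S]={$,a,b}  FOLLOW[A]={$,a,b}  FOLLOW[B]={$,a,b}  FOLLOW[C]={a,b,c}

FOLLOW(C) = ["a", "b", "c"]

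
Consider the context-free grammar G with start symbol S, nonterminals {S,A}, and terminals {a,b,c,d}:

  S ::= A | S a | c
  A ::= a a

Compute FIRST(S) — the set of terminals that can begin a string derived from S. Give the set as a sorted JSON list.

FIRST sets, iterate to fixpoint:
pass 1:
  A via A→a a: +{a}
  S via S→A: +{a}
  S via S→c: +{c}
  S: {a,c}  A: {a}
pass 2: — fixpoint
  S: {a,c}  A: {a}

FIRST(S) = ["a", "c"]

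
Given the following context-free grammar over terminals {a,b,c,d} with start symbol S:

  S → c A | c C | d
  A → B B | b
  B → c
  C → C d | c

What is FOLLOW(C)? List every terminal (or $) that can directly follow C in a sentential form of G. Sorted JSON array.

Compute FIRST by fixpoint:
iter 1:
  A via A→b: +{b}
  B via B→c: +{c}
  C via C→c: +{c}
  S via S→c A: +{c}
  S via S→d: +{d}
  FIRST(S)={c,d}  FIRST(A)={b}  FIRST(B)={c}  FIRST(C)={c}
iter 2:
  A via A→B B: +{c}
  FIRST(S)={c,d}  FIRST(A)={b,c}  FIRST(B)={c}  FIRST(C)={c}
iter 3: (no change)
  FIRST(S)={c,d}  FIRST(A)={b,c}  FIRST(B)={c}  FIRST(C)={c}

FOLLOW iteration:
initialize: $ ∈ FOLLOW(S)
iter 1:
  A→B B: FOLLOW(B) ⊇ FIRST(B) = {c}; new: +{c}
  C→C d: FOLLOW(C) ⊇ FIRST(d) = {d}; new: +{d}
  S→c A: FOLLOW(A) ⊇ FOLLOW(S) ⊇ {$}; new: +{$}
  S→c C: FOLLOW(C) ⊇ FOLLOW(S) ⊇ {$}; new: +{$}
  FOLLOW[S]={$}  FOLLOW[A]={$}  FOLLOW[B]={c}  FOLLOW[C]={$,d}
iter 2:
  A→B B: FOLLOW(B) ⊇ FOLLOW(A) ⊇ {$}; new: +{$}
  FOLLOW[S]={$}  FOLLOW[A]={$}  FOLLOW[B]={$,c}  FOLLOW[C]={$,d}
iter 3: done
  FOLLOW[S]={$}  FOLLOW[A]={$}  FOLLOW[B]={$,c}  FOLLOW[C]={$,d}

FOLLOW(C) = ["$", "d"]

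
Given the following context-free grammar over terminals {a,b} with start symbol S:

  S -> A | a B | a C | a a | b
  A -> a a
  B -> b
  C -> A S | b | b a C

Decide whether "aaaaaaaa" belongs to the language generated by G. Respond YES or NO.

Convert to CNF:
  S -> T0 B | T0 C | T0 T0 | b
  A -> T0 T0
  B -> b
  C -> A S | T1 X2 | b
  T0 -> a
  T1 -> b
  X2 -> T0 C

Fill CYK table bottom-up:
  T[0,0] 'a' = {T0}  orig:{}
  T[1,1] 'a' = {T0}  orig:{}
  T[2,2] 'a' = {T0}  orig:{}
  T[3,3] 'a' = {T0}  orig:{}
  T[4,4] 'a' = {T0}  orig:{}
  T[5,5] 'a' = {T0}  orig:{}
  T[6,6] 'a' = {T0}  orig:{}
  T[7,7] 'a' = {T0}  orig:{}
  T[0,1] 'aa' = {A,S}
  T[1,2] 'aa' = {A,S}
  T[2,3] 'aa' = {A,S}
  T[3,4] 'aa' = {A,S}
  T[4,5] 'aa' = {A,S}
  T[5,6] 'aa' = {A,S}
  T[6,7] 'aa' = {A,S}
  T[0,2] 'aaa' = ∅
  T[1,3] 'aaa' = ∅
  T[2,4] 'aaa' = ∅
  T[3,5] 'aaa' = ∅
  T[4,6] 'aaa' = ∅
  T[5,7] 'aaa' = ∅
  T[0,3] 'aaaa' = {C}
  T[1,4] 'aaaa' = {C}
  T[2,5] 'aaaa' = {C}
  T[3,6] 'aaaa' = {C}
  T[4,7] 'aaaa' = {C}
  T[0,4] 'aaaaa' = {S,X2}  orig:{S}
  T[1,5] 'aaaaa' = {S,X2}  orig:{S}
  T[2,6] 'aaaaa' = {S,X2}  orig:{S}
  T[3,7] 'aaaaa' = {S,X2}  orig:{S}
  T[0,5] 'aaaaaa' = ∅
  T[1,6] 'aaaaaa' = ∅
  T[2,7] 'aaaaaa' = ∅
  T[0,6] 'aaaaaaa' = {C}
  T[1,7] 'aaaaaaa' = {C}
  T[0,7] 'aaaaaaaa' = {S,X2}  orig:{S}

S ∈ T[0,7] ⇒ YES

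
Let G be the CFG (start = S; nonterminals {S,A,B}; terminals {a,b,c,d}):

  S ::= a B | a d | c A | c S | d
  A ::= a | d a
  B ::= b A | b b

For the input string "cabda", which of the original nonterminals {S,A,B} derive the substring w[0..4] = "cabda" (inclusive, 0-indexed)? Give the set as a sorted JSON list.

Convert to CNF:
  S -> T1 B | T1 T0 | T3 A | T3 S | d
  A -> T0 T1 | a
  B -> T2 A | T2 T2
  T0 -> d
  T1 -> a
  T2 -> b
  T3 -> c

CYK fill, restricted to cells inside w[0..4]:
  T[0,0] 'c' = {T3}  orig:{}
  T[1,1] 'a' = {A,T1}  orig:{A}
  T[2,2] 'b' = {T2}  orig:{}
  T[3,3] 'd' = {S,T0}  orig:{S}
  T[4,4] 'a' = {A,T1}  orig:{A}
  T[0,1] 'ca' = {S}
  T[1,2] 'ab' = ∅
  T[2,3] 'bd' = ∅
  T[3,4] 'da' = {A}
  T[0,2] 'cab' = ∅
  T[1,3] 'abd' = ∅
  T[2,4] 'bda' = {B}
  T[0,3] 'cabd' = ∅
  T[1,4] 'abda' = {S}
  T[0,4] 'cabda' = {S}

Original NTs in T[0,4] deriving "cabda": ["S"]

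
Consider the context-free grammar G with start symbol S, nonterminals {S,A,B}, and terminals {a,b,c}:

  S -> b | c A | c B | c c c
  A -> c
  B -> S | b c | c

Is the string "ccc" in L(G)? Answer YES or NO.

Convert to CNF:
  S -> T1 A | T1 B | T1 X3 | b
  A -> c
  B -> T0 T1 | T1 A | T1 B | T1 X2 | b | c
  T0 -> b
  T1 -> c
  X2 -> T1 T1
  X3 -> T1 T1

Fill CYK table bottom-up:
  T[0,0] 'c' = {A,B,T1}  orig:{A,B}
  T[1,1] 'c' = {A,B,T1}  orig:{A,B}
  T[2,2] 'c' = {A,B,T1}  orig:{A,B}
  T[0,1] 'cc' = {B,S,X2,X3}  orig:{B,S}
  T[1,2] 'cc' = {B,S,X2,X3}  orig:{B,S}
  T[0,2] 'ccc' = {B,S}

S ∈ T[0,2] ⇒ YES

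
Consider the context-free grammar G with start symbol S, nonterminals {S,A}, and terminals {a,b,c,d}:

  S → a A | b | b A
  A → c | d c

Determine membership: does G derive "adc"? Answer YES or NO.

CNF form of G:
  S -> T2 A | T3 A | b
  A -> T0 T1 | c
  T0 -> d
  T1 -> c
  T2 -> a
  T3 -> b

Fill CYK table bottom-up:
  [0..0]={T2}  "a"  orig:{}
  [1..1]={T0}  "d"  orig:{}
  [2..2]={A,T1}  "c"  orig:{A}
  [0..1]=∅  "ad"
  [1..2]={A}  "dc"
  [0..2]={S}  "adc"

S ∈ T[0,2] ⇒ YES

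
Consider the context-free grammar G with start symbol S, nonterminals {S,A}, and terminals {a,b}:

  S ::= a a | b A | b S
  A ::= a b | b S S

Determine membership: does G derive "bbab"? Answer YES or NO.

Convert to CNF:
  S -> T0 T0 | T1 A | T1 S
  A -> T0 T1 | T1 X2
  T0 -> a
  T1 -> b
  X2 -> S S

Fill CYK table bottom-up:
  T[0,0] 'b' = {T1}  orig:{}
  T[1,1] 'b' = {T1}  orig:{}
  T[2,2] 'a' = {T0}  orig:{}
  T[3,3] 'b' = {T1}  orig:{}
  T[0,1] 'bb' = ∅
  T[1,2] 'ba' = ∅
  T[2,3] 'ab' = {A}
  T[0,2] 'bba' = ∅
  T[1,3] 'bab' = {S}
  T[0,3] 'bbab' = {S}

S ∈ T[0,3] ⇒ YES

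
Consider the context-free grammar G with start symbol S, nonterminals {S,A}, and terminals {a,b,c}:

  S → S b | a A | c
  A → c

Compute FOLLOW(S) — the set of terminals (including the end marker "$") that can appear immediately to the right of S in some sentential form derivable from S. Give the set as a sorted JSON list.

FIRST iteration:
iter 1:
  A via A→c: +{c}
  S via S→a A: +{a}
  S via S→c: +{c}
  S: {a,c}  A: {c}
iter 2: (stable)
  S: {a,c}  A: {c}

Compute FOLLOW by fixpoint:
seed FOLLOW(S) with $
round 1:
  S→S b: FOLLOW(S) ⊇ FIRST(b) = {b}; new: +{b}
  S→a A: FOLLOW(A) ⊇ FOLLOW(S) ⊇ {$,b}; new: +{$,b}
  FOLLOW[S]={$,b}  FOLLOW[A]={$,b}
round 2: (no change)
  FOLLOW[S]={$,b}  FOLLOW[A]={$,b}

FOLLOW(S) = ["$", "b"]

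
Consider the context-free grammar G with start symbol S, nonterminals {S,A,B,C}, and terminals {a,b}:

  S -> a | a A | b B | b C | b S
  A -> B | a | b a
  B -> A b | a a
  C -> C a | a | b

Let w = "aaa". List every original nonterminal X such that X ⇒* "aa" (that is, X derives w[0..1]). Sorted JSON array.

Convert to CNF:
  S -> T0 B | T0 C | T0 S | T1 A | a
  A -> A T0 | T0 T1 | T1 T1 | a
  B -> A T0 | T1 T1
  C -> C T1 | a | b
  T0 -> b
  T1 -> a

Fill CYK table bottom-up — only the sub-triangle for w[0..1]:
  cell(0,0) a: {A,C,S,T1}  orig:{A,C,S}
  cell(1,1) a: {A,C,S,T1}  orig:{A,C,S}
  cell(0,1) aa: {A,B,C,S}

Original NTs in T[0,1] deriving "aa": ["A", "B", "C", "S"]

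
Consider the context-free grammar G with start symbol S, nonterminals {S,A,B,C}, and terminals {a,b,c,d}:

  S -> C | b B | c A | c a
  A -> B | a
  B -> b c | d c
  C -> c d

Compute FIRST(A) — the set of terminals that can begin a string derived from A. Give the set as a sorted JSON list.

Compute FIRST by fixpoint:
pass 1:
  A via A→a: +{a}
  B via B→b c: +{b}
  B via B→d c: +{d}
  C via C→c d: +{c}
  S via S→C: +{c}
  S via S→b B: +{b}
  FIRST[S]={b,c}  FIRST[A]={a}  FIRST[B]={b,d}  FIRST[C]={c}
pass 2:
  A via A→B: +{b,d}
  FIRST[S]={b,c}  FIRST[A]={a,b,d}  FIRST[B]={b,d}  FIRST[C]={c}
pass 3: (no change)
  FIRST[S]={b,c}  FIRST[A]={a,b,d}  FIRST[B]={b,d}  FIRST[C]={c}

FIRST(A) = ["a", "b", "d"]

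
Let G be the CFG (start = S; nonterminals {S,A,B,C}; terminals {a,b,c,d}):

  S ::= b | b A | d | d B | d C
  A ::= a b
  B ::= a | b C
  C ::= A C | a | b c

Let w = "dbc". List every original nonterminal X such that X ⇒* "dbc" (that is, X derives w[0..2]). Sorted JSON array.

Convert to CNF:
  S -> T1 A | T3 B | T3 C | b | d
  A -> T0 T1
  B -> T1 C | a
  C -> A C | T1 T2 | a
  T0 -> a
  T1 -> b
  T2 -> c
  T3 -> d

Fill CYK table bottom-up, restricted to cells inside w[0..2]:
  T[0,0] 'd' = {S,T3}  orig:{S}
  T[1,1] 'b' = {S,T1}  orig:{S}
  T[2,2] 'c' = {T2}  orig:{}
  T[0,1] 'db' = ∅
  T[1,2] 'bc' = {C}
  T[0,2] 'dbc' = {S}

Original NTs in T[0,2] deriving "dbc": ["S"]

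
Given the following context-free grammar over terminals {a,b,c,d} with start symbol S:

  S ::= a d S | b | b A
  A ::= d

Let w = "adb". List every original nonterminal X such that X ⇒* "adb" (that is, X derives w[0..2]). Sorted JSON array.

CNF form of G:
  S -> T0 X3 | T2 A | b
  A -> d
  T0 -> a
  T1 -> d
  T2 -> b
  X3 -> T1 S

CYK table (by increasing span), restricted to cells inside w[0..2]:
  T[0,0] 'a' = {T0}  orig:{}
  T[1,1] 'd' = {A,T1}  orig:{A}
  T[2,2] 'b' = {S,T2}  orig:{S}
  T[0,1] 'ad' = ∅
  T[1,2] 'db' = {X3}  orig:{}
  T[0,2] 'adb' = {S}

Original NTs in T[0,2] deriving "adb": ["S"]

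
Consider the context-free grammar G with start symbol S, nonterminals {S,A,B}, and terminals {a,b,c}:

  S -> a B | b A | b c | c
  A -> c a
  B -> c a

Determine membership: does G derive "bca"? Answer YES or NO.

CNF form of G:
  S -> T1 B | T2 A | T2 T0 | c
  A -> T0 T1
  B -> T0 T1
  T0 -> c
  T1 -> a
  T2 -> b

Fill CYK table bottom-up:
  T[0,0] 'b' = {T2}  orig:{}
  T[1,1] 'c' = {S,T0}  orig:{S}
  T[2,2] 'a' = {T1}  orig:{}
  T[0,1] 'bc' = {S}
  T[1,2] 'ca' = {A,B}
  T[0,2] 'bca' = {S}

S ∈ T[0,2] ⇒ YES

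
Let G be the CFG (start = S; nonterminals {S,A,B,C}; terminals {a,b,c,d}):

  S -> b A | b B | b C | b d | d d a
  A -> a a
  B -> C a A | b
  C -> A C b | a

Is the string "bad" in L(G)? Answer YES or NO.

Convert to CNF:
  S -> T1 A | T1 B | T1 C | T1 T2 | T2 X5
  A -> T0 T0
  B -> C X3 | b
  C -> A X4 | a
  T0 -> a
  T1 -> b
  T2 -> d
  X3 -> T0 A
  X4 -> C T1
  X5 -> T2 T0

CYK fill:
  T[0,0] 'b' = {B,T1}  orig:{B}
  T[1,1] 'a' = {C,T0}  orig:{C}
  T[2,2] 'd' = {T2}  orig:{}
  T[0,1] 'ba' = {S}
  T[1,2] 'ad' = ∅
  T[0,2] 'bad' = ∅

S ∉ T[0,2] ⇒ NO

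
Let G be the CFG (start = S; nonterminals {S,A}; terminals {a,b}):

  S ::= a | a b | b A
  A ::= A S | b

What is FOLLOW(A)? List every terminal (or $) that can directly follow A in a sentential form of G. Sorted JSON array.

FIRST sets, iterate to fixpoint:
iter 1:
  A via A→b: +{b}
  S via S→a: +{a}
  S via S→b A: +{b}
  S: {a,b}  A: {b}
iter 2: done
  S: {a,b}  A: {b}

Compute FOLLOW by fixpoint:
seed FOLLOW(S) with $
iter 1:
  A→A S: FOLLOW(A) ⊇ FIRST(S) = {a,b}; new: +{a,b}
  A→A S: FOLLOW(S) ⊇ FOLLOW(A) ⊇ {a,b}; new: +{a,b}
  S→b A: FOLLOW(A) ⊇ FOLLOW(S) ⊇ {$,a,b}; new: +{$}
  FOLLOW(S)={$,a,b}  FOLLOW(A)={$,a,b}
iter 2: (stable)
  FOLLOW(S)={$,a,b}  FOLLOW(A)={$,a,b}

FOLLOW(A) = ["$", "a", "b"]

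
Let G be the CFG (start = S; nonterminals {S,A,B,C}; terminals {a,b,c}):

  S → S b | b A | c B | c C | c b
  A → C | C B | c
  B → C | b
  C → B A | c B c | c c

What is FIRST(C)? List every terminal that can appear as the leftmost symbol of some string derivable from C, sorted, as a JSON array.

FIRST iteration:
[1]
  A via A→c: +{c}
  B via B→b: +{b}
  C via C→B A: +{b}
  C via C→c B c: +{c}
  S via S→b A: +{b}
  S via S→c B: +{c}
  S: {b,c}  A: {c}  B: {b}  C: {b,c}
[2]
  A via A→C: +{b}
  B via B→C: +{c}
  S: {b,c}  A: {b,c}  B: {b,c}  C: {b,c}
[3] — fixpoint
  S: {b,c}  A: {b,c}  B: {b,c}  C: {b,c}

FIRST(C) = ["b", "c"]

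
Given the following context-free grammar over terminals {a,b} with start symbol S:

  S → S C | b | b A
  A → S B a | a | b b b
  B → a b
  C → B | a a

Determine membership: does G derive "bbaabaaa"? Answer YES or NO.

Convert to CNF:
  S -> S C | T1 A | b
  A -> S X2 | T1 X3 | a
  B -> T0 T1
  C -> T0 T0 | T0 T1
  T0 -> a
  T1 -> b
  X2 -> B T0
  X3 -> T1 T1

CYK table (by increasing span):
  cell(0,0) b: {S,T1}  orig:{S}
  cell(1,1) b: {S,T1}  orig:{S}
  cell(2,2) a: {A,T0}  orig:{A}
  cell(3,3) a: {A,T0}  orig:{A}
  cell(4,4) b: {S,T1}  orig:{S}
  cell(5,5) a: {A,T0}  orig:{A}
  cell(6,6) a: {A,T0}  orig:{A}
  cell(7,7) a: {A,T0}  orig:{A}
  cell(0,1) bb: {X3}  orig:{}
  cell(1,2) ba: {S}
  cell(2,3) aa: {C}
  cell(3,4) ab: {B,C}
  cell(4,5) ba: {S}
  cell(5,6) aa: {C}
  cell(6,7) aa: {C}
  cell(0,2) bba: ∅
  cell(1,3) baa: {S}
  cell(2,4) aab: ∅
  cell(3,5) aba: {X2}  orig:{}
  cell(4,6) baa: {S}
  cell(5,7) aaa: ∅
  cell(0,3) bbaa: ∅
  cell(1,4) baab: {S}
  cell(2,5) aaba: ∅
  cell(3,6) abaa: ∅
  cell(4,7) baaa: {S}
  cell(0,4) bbaab: ∅
  cell(1,5) baaba: {A}
  cell(2,6) aabaa: ∅
  cell(3,7) abaaa: ∅
  cell(0,5) bbaaba: {S}
  cell(1,6) baabaa: {S}
  cell(2,7) aabaaa: ∅
  cell(0,6) bbaabaa: ∅
  cell(1,7) baabaaa: ∅
  cell(0,7) bbaabaaa: {S}

S ∈ T[0,7] ⇒ YES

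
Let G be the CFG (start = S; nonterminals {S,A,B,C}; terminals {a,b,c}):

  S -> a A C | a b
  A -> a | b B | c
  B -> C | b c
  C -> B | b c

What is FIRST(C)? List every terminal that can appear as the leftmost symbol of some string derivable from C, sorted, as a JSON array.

Compute FIRST by fixpoint:
iter 1:
  A via A→a: +{a}
  A via A→b B: +{b}
  A via A→c: +{c}
  B via B→b c: +{b}
  C via C→B: +{b}
  S via S→a A C: +{a}
  FIRST(S)={a}  FIRST(A)={a,b,c}  FIRST(B)={b}  FIRST(C)={b}
iter 2: done
  FIRST(S)={a}  FIRST(A)={a,b,c}  FIRST(B)={b}  FIRST(C)={b}

FIRST(C) = ["b"]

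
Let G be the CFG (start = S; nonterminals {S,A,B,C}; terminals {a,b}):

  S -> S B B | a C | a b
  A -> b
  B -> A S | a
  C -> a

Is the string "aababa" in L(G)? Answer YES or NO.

Convert to CNF:
  S -> S X2 | T0 C | T0 T1
  A -> b
  B -> A S | a
  C -> a
  T0 -> a
  T1 -> b
  X2 -> B B

CYK fill:
  T[0,0] 'a' = {B,C,T0}  orig:{B,C}
  T[1,1] 'a' = {B,C,T0}  orig:{B,C}
  T[2,2] 'b' = {A,T1}  orig:{A}
  T[3,3] 'a' = {B,C,T0}  orig:{B,C}
  T[4,4] 'b' = {A,T1}  orig:{A}
  T[5,5] 'a' = {B,C,T0}  orig:{B,C}
  T[0,1] 'aa' = {S,X2}  orig:{S}
  T[1,2] 'ab' = {S}
  T[2,3] 'ba' = ∅
  T[3,4] 'ab' = {S}
  T[4,5] 'ba' = ∅
  T[0,2] 'aab' = ∅
  T[1,3] 'aba' = ∅
  T[2,4] 'bab' = {B}
  T[3,5] 'aba' = ∅
  T[0,3] 'aaba' = ∅
  T[1,4] 'abab' = {X2}  orig:{}
  T[2,5] 'baba' = {X2}  orig:{}
  T[0,4] 'aabab' = ∅
  T[1,5] 'ababa' = ∅
  T[0,5] 'aababa' = {S}

S ∈ T[0,5] ⇒ YES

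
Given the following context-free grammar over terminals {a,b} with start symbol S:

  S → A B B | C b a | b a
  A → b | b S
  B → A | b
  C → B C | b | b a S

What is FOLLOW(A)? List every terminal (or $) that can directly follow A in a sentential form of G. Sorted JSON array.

Compute FIRST by fixpoint:
round 1:
  A via A→b: +{b}
  B via B→A: +{b}
  C via C→B C: +{b}
  S via S→A B B: +{b}
  FIRST[S]={b}  FIRST[A]={b}  FIRST[B]={b}  FIRST[C]={b}
round 2: (stable)
  FIRST[S]={b}  FIRST[A]={b}  FIRST[B]={b}  FIRST[C]={b}

FOLLOW iteration:
seed FOLLOW(S) with $
[1]
  C→B C: FOLLOW(B) ⊇ FIRST(C) = {b}; new: +{b}
  S→A B B: FOLLOW(A) ⊇ FIRST(B) = {b}; new: +{b}
  S→A B B: FOLLOW(B) ⊇ FOLLOW(S) ⊇ {$}; new: +{$}
  S→C b a: FOLLOW(C) ⊇ FIRST(b) = {b}; new: +{b}
  FOLLOW[S]={$}  FOLLOW[A]={b}  FOLLOW[B]={$,b}  FOLLOW[C]={b}
[2]
  A→b S: FOLLOW(S) ⊇ FOLLOW(A) ⊇ {b}; new: +{b}
  B→A: FOLLOW(A) ⊇ FOLLOW(B) ⊇ {$,b}; new: +{$}
  FOLLOW[S]={$,b}  FOLLOW[A]={$,b}  FOLLOW[B]={$,b}  FOLLOW[C]={b}
[3] done
  FOLLOW[S]={$,b}  FOLLOW[A]={$,b}  FOLLOW[B]={$,b}  FOLLOW[C]={b}

FOLLOW(A) = ["$", "b"]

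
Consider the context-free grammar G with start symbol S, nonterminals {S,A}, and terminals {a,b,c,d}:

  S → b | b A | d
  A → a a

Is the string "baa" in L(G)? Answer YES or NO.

Convert to CNF:
  S -> T1 A | b | d
  A -> T0 T0
  T0 -> a
  T1 -> b

Fill CYK table bottom-up:
  cell(0,0) b: {S,T1}  orig:{S}
  cell(1,1) a: {T0}  orig:{}
  cell(2,2) a: {T0}  orig:{}
  cell(0,1) ba: ∅
  cell(1,2) aa: {A}
  cell(0,2) baa: {S}

S ∈ T[0,2] ⇒ YES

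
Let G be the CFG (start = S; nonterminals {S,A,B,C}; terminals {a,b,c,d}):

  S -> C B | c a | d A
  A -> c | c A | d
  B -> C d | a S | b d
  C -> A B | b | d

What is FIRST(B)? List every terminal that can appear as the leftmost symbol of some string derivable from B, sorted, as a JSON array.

Compute FIRST by fixpoint:
iter 1:
  A via A→c: +{c}
  A via A→d: +{d}
  B via B→a S: +{a}
  B via B→b d: +{b}
  C via C→A B: +{c,d}
  C via C→b: +{b}
  S via S→C B: +{b,c,d}
  FIRST[S]={b,c,d}  FIRST[A]={c,d}  FIRST[B]={a,b}  FIRST[C]={b,c,d}
iter 2:
  B via B→C d: +{c,d}
  FIRST[S]={b,c,d}  FIRST[A]={c,d}  FIRST[B]={a,b,c,d}  FIRST[C]={b,c,d}
iter 3: (stable)
  FIRST[S]={b,c,d}  FIRST[A]={c,d}  FIRST[B]={a,b,c,d}  FIRST[C]={b,c,d}

FIRST(B) = ["a", "b", "c", "d"]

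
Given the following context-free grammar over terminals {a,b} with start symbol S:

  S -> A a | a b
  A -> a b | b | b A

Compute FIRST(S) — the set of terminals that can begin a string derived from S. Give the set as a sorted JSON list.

FIRST iteration:
iter 1:
  A via A→a b: +{a}
  A via A→b: +{b}
  S via S→A a: +{a,b}
  FIRST[S]={a,b}  FIRST[A]={a,b}
iter 2: — fixpoint
  FIRST[S]={a,b}  FIRST[A]={a,b}

FIRST(S) = ["a", "b"]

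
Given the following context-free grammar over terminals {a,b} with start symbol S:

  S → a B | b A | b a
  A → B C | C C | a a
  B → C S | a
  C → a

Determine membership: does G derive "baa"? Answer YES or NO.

Convert to CNF:
  S -> T0 B | T1 A | T1 T0
  A -> B C | C C | T0 T0
  B -> C S | a
  C -> a
  T0 -> a
  T1 -> b

CYK fill:
  cell(0,0) b: {T1}  orig:{}
  cell(1,1) a: {B,C,T0}  orig:{B,C}
  cell(2,2) a: {B,C,T0}  orig:{B,C}
  cell(0,1) ba: {S}
  cell(1,2) aa: {A,S}
  cell(0,2) baa: {S}

S ∈ T[0,2] ⇒ YES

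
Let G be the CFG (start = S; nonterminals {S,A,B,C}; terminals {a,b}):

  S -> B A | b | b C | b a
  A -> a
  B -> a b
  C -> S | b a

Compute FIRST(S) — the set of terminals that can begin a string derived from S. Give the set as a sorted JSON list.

FIRST sets, iterate to fixpoint:
iter 1:
  A via A→a: +{a}
  B via B→a b: +{a}
  C via C→b a: +{b}
  S via S→B A: +{a}
  S via S→b: +{b}
  S: {a,b}  A: {a}  B: {a}  C: {b}
iter 2:
  C via C→S: +{a}
  S: {a,b}  A: {a}  B: {a}  C: {a,b}
iter 3: (no change)
  S: {a,b}  A: {a}  B: {a}  C: {a,b}

FIRST(S) = ["a", "b"]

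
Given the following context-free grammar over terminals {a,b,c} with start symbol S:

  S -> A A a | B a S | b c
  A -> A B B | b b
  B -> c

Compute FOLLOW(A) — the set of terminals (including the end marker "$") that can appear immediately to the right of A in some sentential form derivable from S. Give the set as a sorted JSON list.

FIRST iteration:
[1]
  A via A→b b: +{b}
  B via B→c: +{c}
  S via S→A A a: +{b}
  S via S→B a S: +{c}
  FIRST[S]={b,c}  FIRST[A]={b}  FIRST[B]={c}
[2] — fixpoint
  FIRST[S]={b,c}  FIRST[A]={b}  FIRST[B]={c}

FOLLOW iteration:
initialize: $ ∈ FOLLOW(S)
[1]
  A→A B B: FOLLOW(A) ⊇ FIRST(B) = {c}; new: +{c}
  A→A B B: FOLLOW(B) ⊇ FIRST(B) = {c}; new: +{c}
  S→A A a: FOLLOW(A) ⊇ FIRST(A) = {b}; new: +{b}
  S→A A a: FOLLOW(A) ⊇ FIRST(a) = {a}; new: +{a}
  S→B a S: FOLLOW(B) ⊇ FIRST(a) = {a}; new: +{a}
  FOLLOW(S)={$}  FOLLOW(A)={a,b,c}  FOLLOW(B)={a,c}
[2]
  A→A B B: FOLLOW(B) ⊇ FOLLOW(A) ⊇ {a,b,c}; new: +{b}
  FOLLOW(S)={$}  FOLLOW(A)={a,b,c}  FOLLOW(B)={a,b,c}
[3] done
  FOLLOW(S)={$}  FOLLOW(A)={a,b,c}  FOLLOW(B)={a,b,c}

FOLLOW(A) = ["a", "b", "c"]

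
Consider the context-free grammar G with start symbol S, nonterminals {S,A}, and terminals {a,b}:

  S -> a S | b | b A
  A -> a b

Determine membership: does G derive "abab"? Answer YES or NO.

Convert to CNF:
  S -> T0 S | T1 A | b
  A -> T0 T1
  T0 -> a
  T1 -> b

CYK table (by increasing span):
  T[0,0] 'a' = {T0}  orig:{}
  T[1,1] 'b' = {S,T1}  orig:{S}
  T[2,2] 'a' = {T0}  orig:{}
  T[3,3] 'b' = {S,T1}  orig:{S}
  T[0,1] 'ab' = {A,S}
  T[1,2] 'ba' = ∅
  T[2,3] 'ab' = {A,S}
  T[0,2] 'aba' = ∅
  T[1,3] 'bab' = {S}
  T[0,3] 'abab' = {S}

S ∈ T[0,3] ⇒ YES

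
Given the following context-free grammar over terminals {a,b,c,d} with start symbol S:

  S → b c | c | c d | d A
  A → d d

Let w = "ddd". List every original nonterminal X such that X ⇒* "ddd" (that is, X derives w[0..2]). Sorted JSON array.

Convert to CNF:
  S -> T0 A | T1 T2 | T2 T0 | c
  A -> T0 T0
  T0 -> d
  T1 -> b
  T2 -> c

Fill CYK table bottom-up — only the sub-triangle for w[0..2]:
  T[0,0] 'd' = {T0}  orig:{}
  T[1,1] 'd' = {T0}  orig:{}
  T[2,2] 'd' = {T0}  orig:{}
  T[0,1] 'dd' = {A}
  T[1,2] 'dd' = {A}
  T[0,2] 'ddd' = {S}

Original NTs in T[0,2] deriving "ddd": ["S"]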